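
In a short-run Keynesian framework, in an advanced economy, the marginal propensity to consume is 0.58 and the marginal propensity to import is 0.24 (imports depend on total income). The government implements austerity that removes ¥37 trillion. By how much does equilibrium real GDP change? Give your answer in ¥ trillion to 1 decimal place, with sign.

−¥56.1 trillion

Spending multiplier = 1/(1 − c + m) = 1/(1 − 0.58 + 0.24) = 1/0.66 ≈ 1.515.
ΔY = k × ΔG = (−¥37 trillion) / 0.66 ≈ −¥56.1 trillion.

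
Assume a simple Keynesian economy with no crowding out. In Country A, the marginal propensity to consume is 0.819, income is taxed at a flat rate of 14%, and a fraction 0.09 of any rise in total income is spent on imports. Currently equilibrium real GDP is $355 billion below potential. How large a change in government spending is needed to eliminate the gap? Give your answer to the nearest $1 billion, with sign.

Spending multiplier = 1/(1 − c(1−t) + m) = 1/(1 − 0.819×0.86 + 0.09) = 1/0.38566 ≈ 2.593.
Need ΔY = +$355 billion, so ΔG = ΔY/k = (+$355 billion) × 0.38566 ≈ +$137 billion.
The government should increase government spending by $137 billion.

+$137 billion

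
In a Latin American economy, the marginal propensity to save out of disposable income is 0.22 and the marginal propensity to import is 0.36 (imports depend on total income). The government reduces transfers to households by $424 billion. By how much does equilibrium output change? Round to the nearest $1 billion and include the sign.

−$570 billion

MPC = 1 − MPS = 1 − 0.22 = 0.78.
The transfer change shifts disposable income by −$424 billion, so first-round consumption changes by c·ΔTR = 0.78 × (−$424 billion) = −$330.72 billion.
Expenditure multiplier = 1/(1 − c + m) = 1/(1 − 0.78 + 0.36) = 1/0.58 ≈ 1.724.
The transfer multiplier is c × k ≈ 1.345, so ΔY = k × (c·ΔTR) = (−$330.72 billion) / 0.58 ≈ −$570 billion.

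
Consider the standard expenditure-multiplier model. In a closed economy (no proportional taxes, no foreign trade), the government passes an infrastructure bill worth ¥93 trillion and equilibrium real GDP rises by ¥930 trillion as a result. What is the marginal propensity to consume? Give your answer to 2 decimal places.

0.90

Implied spending multiplier k = ΔY/ΔG = 930/93 = 10.
Since k = 1/(1 − MPC), MPC = 1 − 1/k = 1 − ΔG/ΔY = 1 − 93/930 = 0.90.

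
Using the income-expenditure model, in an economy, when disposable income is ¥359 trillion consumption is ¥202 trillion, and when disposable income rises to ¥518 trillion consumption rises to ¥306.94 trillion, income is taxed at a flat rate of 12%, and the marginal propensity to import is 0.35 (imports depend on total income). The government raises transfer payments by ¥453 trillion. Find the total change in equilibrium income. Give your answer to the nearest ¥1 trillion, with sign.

+¥389 trillion

MPC = ΔC/ΔYd = (306.94 − 202)/(518 − 359) = 104.94/159 = 0.66.
The transfer change shifts disposable income by +¥453 trillion, so first-round consumption changes by c·ΔTR = 0.66 × (+¥453 trillion) = +¥298.98 trillion.
Expenditure multiplier = 1/(1 − c(1−t) + m) = 1/(1 − 0.66×0.88 + 0.35) = 1/0.7692 ≈ 1.3.
The transfer multiplier is c × k ≈ 0.858, so ΔY = k × (c·ΔTR) = (+¥298.98 trillion) / 0.7692 ≈ +¥389 trillion.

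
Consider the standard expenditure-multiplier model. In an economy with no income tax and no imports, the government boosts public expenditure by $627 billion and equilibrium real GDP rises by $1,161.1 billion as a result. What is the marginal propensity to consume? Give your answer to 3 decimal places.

0.460

Implied spending multiplier k = ΔY/ΔG = 1,161.1/627 ≈ 1.8518.
Since k = 1/(1 − MPC), MPC = 1 − 1/k = 1 − ΔG/ΔY = 1 − 627/1,161.1 ≈ 0.460.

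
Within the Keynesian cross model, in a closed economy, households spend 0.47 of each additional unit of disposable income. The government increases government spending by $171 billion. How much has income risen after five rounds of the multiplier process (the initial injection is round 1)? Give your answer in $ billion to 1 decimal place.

$315.2 billion

Round 1 adds ΔG = $171 billion; each later round is MPC = 0.47 times the previous.
After 5 rounds: 171 + 80.37 + 37.7739 + 17.753733 + 8.34425451 = ΔG·(1 − c^5)/(1 − c) = 171 × (1 − 0.0229345007)/0.53 ≈ $315.2 billion.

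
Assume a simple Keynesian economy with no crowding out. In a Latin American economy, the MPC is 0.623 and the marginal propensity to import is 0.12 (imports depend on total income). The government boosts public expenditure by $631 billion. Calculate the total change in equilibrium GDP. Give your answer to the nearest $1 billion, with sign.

+$1,270 billion

Government-spending multiplier = 1/(1 − c + m) = 1/(1 − 0.623 + 0.12) = 1/0.497 ≈ 2.012.
ΔY = k × ΔG = (+$631 billion) / 0.497 ≈ +$1,270 billion.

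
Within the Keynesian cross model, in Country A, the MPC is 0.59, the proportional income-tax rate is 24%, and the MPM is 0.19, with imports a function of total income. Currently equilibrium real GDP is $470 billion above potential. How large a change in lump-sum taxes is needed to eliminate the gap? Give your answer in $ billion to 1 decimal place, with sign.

Spending multiplier = 1/(1 − c(1−t) + m) = 1/(1 − 0.59×0.76 + 0.19) = 1/0.7416 ≈ 1.348.
Tax multiplier = −c·k = −0.59/0.7416 ≈ −0.796. Need ΔY = −$470 billion, so ΔT = ΔY/(−c·k) = −(−$470 billion) × 0.7416 / 0.59 ≈ +$590.8 billion.
The government should raise lump-sum taxes by $590.8 billion.

+$590.8 billion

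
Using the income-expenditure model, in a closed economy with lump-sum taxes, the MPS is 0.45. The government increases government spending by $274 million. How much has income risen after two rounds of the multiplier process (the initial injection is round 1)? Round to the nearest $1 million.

$425 million

MPC = 1 − MPS = 1 − 0.45 = 0.55.
Round 1 adds ΔG = $274 million; each later round is MPC = 0.55 times the previous.
After 2 rounds: 274 + 150.7 = ΔG·(1 − c^2)/(1 − c) = 274 × (1 − 0.3025)/0.45 ≈ $425 million.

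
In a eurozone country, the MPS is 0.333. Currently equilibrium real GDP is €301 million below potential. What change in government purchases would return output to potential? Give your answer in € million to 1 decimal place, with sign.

MPC = 1 − MPS = 1 − 0.333 = 0.667.
Spending multiplier = 1/(1 − MPC) = 1/(1 − 0.667) = 1/0.333 ≈ 3.003.
Need ΔY = +€301 million, so ΔG = ΔY/k = (+€301 million) × 0.333 ≈ +€100.2 million.
The government should increase government purchases by €100.2 million.

+€100.2 million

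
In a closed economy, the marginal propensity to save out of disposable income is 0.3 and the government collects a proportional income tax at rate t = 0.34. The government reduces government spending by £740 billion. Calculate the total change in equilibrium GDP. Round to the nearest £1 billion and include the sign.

MPC = 1 − MPS = 1 − 0.3 = 0.7.
Government-spending multiplier = 1/(1 − c(1−t)) = 1/(1 − 0.7×0.66) = 1/0.538 ≈ 1.859.
ΔY = k × ΔG = (−£740 billion) / 0.538 ≈ −£1,375 billion.

−£1,375 billion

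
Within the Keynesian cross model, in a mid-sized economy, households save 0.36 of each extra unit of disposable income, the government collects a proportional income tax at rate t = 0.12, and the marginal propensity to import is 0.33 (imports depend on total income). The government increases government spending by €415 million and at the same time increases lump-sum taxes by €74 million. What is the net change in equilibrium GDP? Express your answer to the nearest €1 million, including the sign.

+€479 million

MPC = 1 − MPS = 1 − 0.36 = 0.64.
Expenditure multiplier = 1/(1 − c(1−t) + m) = 1/(1 − 0.64×0.88 + 0.33) = 1/0.7668 ≈ 1.304.
ΔG contributes k·ΔG = (+€415 million) / 0.7668 ≈ +€541.2 million.
ΔT of +€74 million changes first-round spending by −c·ΔT = −€47.36 million, contributing k·(−c·ΔT) = (−€47.36 million) / 0.7668 ≈ −€61.8 million.
Net ΔY = k(ΔG − c·ΔT) = (+€367.64 million) / 0.7668 ≈ +€479 million.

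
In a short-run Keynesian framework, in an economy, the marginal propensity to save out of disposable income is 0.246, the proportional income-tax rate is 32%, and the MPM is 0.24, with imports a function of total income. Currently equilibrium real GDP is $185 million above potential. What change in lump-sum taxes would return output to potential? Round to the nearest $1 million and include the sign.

+$178 million

MPC = 1 − MPS = 1 − 0.246 = 0.754.
Spending multiplier = 1/(1 − c(1−t) + m) = 1/(1 − 0.754×0.68 + 0.24) = 1/0.72728 ≈ 1.375.
Tax multiplier = −c·k = −0.754/0.72728 ≈ −1.037. Need ΔY = −$185 million, so ΔT = ΔY/(−c·k) = −(−$185 million) × 0.72728 / 0.754 ≈ +$178 million.
The government should raise lump-sum taxes by $178 million.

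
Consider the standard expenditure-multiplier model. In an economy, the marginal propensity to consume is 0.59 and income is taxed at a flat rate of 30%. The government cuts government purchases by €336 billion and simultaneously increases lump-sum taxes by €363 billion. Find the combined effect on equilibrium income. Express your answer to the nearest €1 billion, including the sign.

Expenditure multiplier = 1/(1 − c(1−t)) = 1/(1 − 0.59×0.7) = 1/0.587 ≈ 1.704.
ΔG contributes k·ΔG = (−€336 billion) / 0.587 ≈ −€572.4 billion.
ΔT of +€363 billion changes first-round spending by −c·ΔT = −€214.17 billion, contributing k·(−c·ΔT) = (−€214.17 billion) / 0.587 ≈ −€364.9 billion.
Net ΔY = k(ΔG − c·ΔT) = (−€550.17 billion) / 0.587 ≈ −€937 billion.

−€937 billion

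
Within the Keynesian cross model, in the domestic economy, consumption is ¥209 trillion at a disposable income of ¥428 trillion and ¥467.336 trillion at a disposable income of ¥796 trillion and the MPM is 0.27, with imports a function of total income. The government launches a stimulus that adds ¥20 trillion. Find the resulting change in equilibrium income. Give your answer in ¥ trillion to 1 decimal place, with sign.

MPC = ΔC/ΔYd = (467.336 − 209)/(796 − 428) = 258.336/368 = 0.702.
Expenditure multiplier = 1/(1 − c + m) = 1/(1 − 0.702 + 0.27) = 1/0.568 ≈ 1.761.
ΔY = k × ΔG = (+¥20 trillion) / 0.568 ≈ +¥35.2 trillion.

+¥35.2 trillion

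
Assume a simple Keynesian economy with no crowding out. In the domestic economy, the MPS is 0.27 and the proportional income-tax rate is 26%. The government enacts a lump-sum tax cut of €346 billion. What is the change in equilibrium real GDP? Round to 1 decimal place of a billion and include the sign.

+€549.3 billion

MPC = 1 − MPS = 1 − 0.27 = 0.73.
A lump-sum tax change of −€346 billion shifts disposable income by +€346 billion; first-round consumption changes by −c × ΔT = −0.73 × (−€346 billion) = +€252.58 billion.
Expenditure multiplier = 1/(1 − c(1−t)) = 1/(1 − 0.73×0.74) = 1/0.4598 ≈ 2.175.
The tax multiplier is −c × k ≈ −1.588, so ΔY = k × (−c·ΔT) = (+€252.58 billion) / 0.4598 ≈ +€549.3 billion.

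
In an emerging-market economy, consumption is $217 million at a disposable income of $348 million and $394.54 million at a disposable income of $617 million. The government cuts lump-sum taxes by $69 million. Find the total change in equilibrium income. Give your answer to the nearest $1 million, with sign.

+$134 million

MPC = ΔC/ΔYd = (394.54 − 217)/(617 − 348) = 177.54/269 = 0.66.
A lump-sum tax change of −$69 million shifts disposable income by +$69 million; first-round consumption changes by −c × ΔT = −0.66 × (−$69 million) = +$45.54 million.
Expenditure multiplier = 1/(1 − MPC) = 1/(1 − 0.66) = 1/0.34 ≈ 2.941.
The tax multiplier is −c × k ≈ −1.941, so ΔY = k × (−c·ΔT) = (+$45.54 million) / 0.34 ≈ +$134 million.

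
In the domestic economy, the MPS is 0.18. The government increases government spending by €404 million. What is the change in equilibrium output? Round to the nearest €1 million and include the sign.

MPC = 1 − MPS = 1 − 0.18 = 0.82.
Spending multiplier = 1/(1 − MPC) = 1/(1 − 0.82) = 1/0.18 ≈ 5.556.
ΔY = k × ΔG = (+€404 million) / 0.18 ≈ +€2,244 million.

+€2,244 million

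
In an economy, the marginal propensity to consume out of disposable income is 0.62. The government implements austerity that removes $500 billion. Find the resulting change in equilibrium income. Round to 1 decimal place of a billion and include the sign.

−$1,315.8 billion

Expenditure multiplier = 1/(1 − MPC) = 1/(1 − 0.62) = 1/0.38 ≈ 2.632.
ΔY = k × ΔG = (−$500 billion) / 0.38 ≈ −$1,315.8 billion.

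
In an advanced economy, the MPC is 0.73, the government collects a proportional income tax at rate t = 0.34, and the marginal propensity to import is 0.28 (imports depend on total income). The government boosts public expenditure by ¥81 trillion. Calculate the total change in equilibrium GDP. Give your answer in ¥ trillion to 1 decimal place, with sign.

+¥101.5 trillion

Government-spending multiplier = 1/(1 − c(1−t) + m) = 1/(1 − 0.73×0.66 + 0.28) = 1/0.7982 ≈ 1.253.
ΔY = k × ΔG = (+¥81 trillion) / 0.7982 ≈ +¥101.5 trillion.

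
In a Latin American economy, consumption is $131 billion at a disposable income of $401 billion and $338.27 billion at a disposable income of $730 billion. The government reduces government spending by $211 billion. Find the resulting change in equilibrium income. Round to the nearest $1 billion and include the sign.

−$570 billion

MPC = ΔC/ΔYd = (338.27 − 131)/(730 − 401) = 207.27/329 = 0.63.
Expenditure multiplier = 1/(1 − MPC) = 1/(1 − 0.63) = 1/0.37 ≈ 2.703.
ΔY = k × ΔG = (−$211 billion) / 0.37 ≈ −$570 billion.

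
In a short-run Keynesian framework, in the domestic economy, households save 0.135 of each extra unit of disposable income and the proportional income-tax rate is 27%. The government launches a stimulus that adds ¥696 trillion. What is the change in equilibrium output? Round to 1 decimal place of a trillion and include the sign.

+¥1,888.5 trillion

MPC = 1 − MPS = 1 − 0.135 = 0.865.
Expenditure multiplier = 1/(1 − c(1−t)) = 1/(1 − 0.865×0.73) = 1/0.36855 ≈ 2.713.
ΔY = k × ΔG = (+¥696 trillion) / 0.36855 ≈ +¥1,888.5 trillion.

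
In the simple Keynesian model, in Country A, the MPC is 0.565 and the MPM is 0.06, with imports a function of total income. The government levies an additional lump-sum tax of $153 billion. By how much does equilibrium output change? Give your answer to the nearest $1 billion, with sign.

A lump-sum tax change of +$153 billion shifts disposable income by −$153 billion; first-round consumption changes by −c × ΔT = −0.565 × (+$153 billion) = −$86.445 billion.
Expenditure multiplier = 1/(1 − c + m) = 1/(1 − 0.565 + 0.06) = 1/0.495 ≈ 2.02.
The tax multiplier is −c × k ≈ −1.141, so ΔY = k × (−c·ΔT) = (−$86.445 billion) / 0.495 ≈ −$175 billion.

−$175 billion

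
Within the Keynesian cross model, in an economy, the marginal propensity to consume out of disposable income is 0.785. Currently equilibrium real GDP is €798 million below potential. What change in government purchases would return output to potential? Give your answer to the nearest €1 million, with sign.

+€172 million

Spending multiplier = 1/(1 − MPC) = 1/(1 − 0.785) = 1/0.215 ≈ 4.651.
Need ΔY = +€798 million, so ΔG = ΔY/k = (+€798 million) × 0.215 ≈ +€172 million.
The government should increase government purchases by €172 million.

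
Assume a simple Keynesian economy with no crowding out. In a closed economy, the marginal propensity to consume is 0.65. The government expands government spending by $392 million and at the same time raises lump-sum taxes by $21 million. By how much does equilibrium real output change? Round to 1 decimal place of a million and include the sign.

+$1,081.0 million

Expenditure multiplier = 1/(1 − MPC) = 1/(1 − 0.65) = 1/0.35 ≈ 2.857.
ΔG contributes k·ΔG = (+$392 million) / 0.35 = +$1,120 million.
ΔT of +$21 million changes first-round spending by −c·ΔT = −$13.65 million, contributing k·(−c·ΔT) = (−$13.65 million) / 0.35 = −$39 million.
Net ΔY = k(ΔG − c·ΔT) = (+$378.35 million) / 0.35 = +$1,081 million.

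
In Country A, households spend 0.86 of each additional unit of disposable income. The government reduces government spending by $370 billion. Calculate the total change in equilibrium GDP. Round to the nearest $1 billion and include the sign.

−$2,643 billion

Government-spending multiplier = 1/(1 − MPC) = 1/(1 − 0.86) = 1/0.14 ≈ 7.143.
ΔY = k × ΔG = (−$370 billion) / 0.14 ≈ −$2,643 billion.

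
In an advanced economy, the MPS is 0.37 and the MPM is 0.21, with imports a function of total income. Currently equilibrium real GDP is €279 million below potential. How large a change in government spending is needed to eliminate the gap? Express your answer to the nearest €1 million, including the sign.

MPC = 1 − MPS = 1 − 0.37 = 0.63.
Spending multiplier = 1/(1 − c + m) = 1/(1 − 0.63 + 0.21) = 1/0.58 ≈ 1.724.
Need ΔY = +€279 million, so ΔG = ΔY/k = (+€279 million) × 0.58 ≈ +€162 million.
The government should increase government spending by €162 million.

+€162 million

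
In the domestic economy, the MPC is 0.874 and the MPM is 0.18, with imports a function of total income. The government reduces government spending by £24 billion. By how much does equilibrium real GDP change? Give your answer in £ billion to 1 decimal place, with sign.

−£78.4 billion

Government-spending multiplier = 1/(1 − c + m) = 1/(1 − 0.874 + 0.18) = 1/0.306 ≈ 3.268.
ΔY = k × ΔG = (−£24 billion) / 0.306 ≈ −£78.4 billion.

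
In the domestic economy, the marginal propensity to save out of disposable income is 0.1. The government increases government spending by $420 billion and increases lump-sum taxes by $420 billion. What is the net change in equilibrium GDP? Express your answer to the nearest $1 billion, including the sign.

+$420 billion

MPC = 1 − MPS = 1 − 0.1 = 0.9.
Expenditure multiplier = 1/(1 − MPC) = 1/(1 − 0.9) = 1/0.1 = 10.
ΔG contributes k·ΔG = (+$420 billion) / 0.1 = +$4,200 billion.
ΔT of +$420 billion changes first-round spending by −c·ΔT = −$378 billion, contributing k·(−c·ΔT) = (−$378 billion) / 0.1 = −$3,780 billion.
With ΔG = ΔT and no other leakages, the balanced-budget multiplier is 1, so ΔY = ΔG = +$420 billion.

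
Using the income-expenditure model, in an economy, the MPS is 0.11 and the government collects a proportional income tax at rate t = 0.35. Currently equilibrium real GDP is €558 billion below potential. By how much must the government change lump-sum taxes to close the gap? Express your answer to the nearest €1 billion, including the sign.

−€264 billion

MPC = 1 − MPS = 1 − 0.11 = 0.89.
Spending multiplier = 1/(1 − c(1−t)) = 1/(1 − 0.89×0.65) = 1/0.4215 ≈ 2.372.
Tax multiplier = −c·k = −0.89/0.4215 ≈ −2.112. Need ΔY = +€558 billion, so ΔT = ΔY/(−c·k) = −(+€558 billion) × 0.4215 / 0.89 ≈ −€264 billion.
The government should cut lump-sum taxes by €264 billion.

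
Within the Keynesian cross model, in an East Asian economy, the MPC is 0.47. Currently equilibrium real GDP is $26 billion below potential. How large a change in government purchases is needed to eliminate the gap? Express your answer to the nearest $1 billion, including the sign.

+$14 billion

Spending multiplier = 1/(1 − MPC) = 1/(1 − 0.47) = 1/0.53 ≈ 1.887.
Need ΔY = +$26 billion, so ΔG = ΔY/k = (+$26 billion) × 0.53 ≈ +$14 billion.
The government should increase government purchases by $14 billion.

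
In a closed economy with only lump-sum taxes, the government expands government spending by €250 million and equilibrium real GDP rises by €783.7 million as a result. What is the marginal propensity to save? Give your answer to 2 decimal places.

0.32

Implied spending multiplier k = ΔY/ΔG = 783.7/250 = 3.1348.
Since k = 1/(1 − MPC), MPC = 1 − 1/k = 1 − ΔG/ΔY = 1 − 250/783.7 ≈ 0.68.
MPS = 1 − MPC = 0.32.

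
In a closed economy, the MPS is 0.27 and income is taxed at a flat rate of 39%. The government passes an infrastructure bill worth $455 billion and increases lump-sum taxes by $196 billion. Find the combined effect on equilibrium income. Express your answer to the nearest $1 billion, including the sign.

+$562 billion

MPC = 1 − MPS = 1 − 0.27 = 0.73.
Expenditure multiplier = 1/(1 − c(1−t)) = 1/(1 − 0.73×0.61) = 1/0.5547 ≈ 1.803.
ΔG contributes k·ΔG = (+$455 billion) / 0.5547 ≈ +$820.3 billion.
ΔT of +$196 billion changes first-round spending by −c·ΔT = −$143.08 billion, contributing k·(−c·ΔT) = (−$143.08 billion) / 0.5547 ≈ −$257.9 billion.
Net ΔY = k(ΔG − c·ΔT) = (+$311.92 billion) / 0.5547 ≈ +$562 billion.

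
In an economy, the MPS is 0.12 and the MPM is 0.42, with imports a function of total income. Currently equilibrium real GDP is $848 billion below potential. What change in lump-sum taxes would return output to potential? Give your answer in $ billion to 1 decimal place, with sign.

MPC = 1 − MPS = 1 − 0.12 = 0.88.
Spending multiplier = 1/(1 − c + m) = 1/(1 − 0.88 + 0.42) = 1/0.54 ≈ 1.852.
Tax multiplier = −c·k = −0.88/0.54 ≈ −1.63. Need ΔY = +$848 billion, so ΔT = ΔY/(−c·k) = −(+$848 billion) × 0.54 / 0.88 ≈ −$520.4 billion.
The government should cut lump-sum taxes by $520.4 billion.

−$520.4 billion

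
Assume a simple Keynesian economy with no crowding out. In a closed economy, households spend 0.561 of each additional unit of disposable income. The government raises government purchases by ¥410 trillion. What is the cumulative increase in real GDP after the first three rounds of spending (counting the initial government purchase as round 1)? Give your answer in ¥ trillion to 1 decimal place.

¥769.0 trillion

Round 1 adds ΔG = ¥410 trillion; each later round is MPC = 0.561 times the previous.
After 3 rounds: 410 + 230.01 + 129.03561 = ΔG·(1 − c^3)/(1 − c) = 410 × (1 − 0.176558481)/0.439 ≈ ¥769 trillion.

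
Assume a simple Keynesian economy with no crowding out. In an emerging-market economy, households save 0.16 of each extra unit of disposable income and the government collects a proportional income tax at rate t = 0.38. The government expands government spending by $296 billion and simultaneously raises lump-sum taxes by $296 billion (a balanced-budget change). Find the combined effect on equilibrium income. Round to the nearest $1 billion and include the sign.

MPC = 1 − MPS = 1 − 0.16 = 0.84.
Expenditure multiplier = 1/(1 − c(1−t)) = 1/(1 − 0.84×0.62) = 1/0.4792 ≈ 2.087.
ΔG contributes k·ΔG = (+$296 billion) / 0.4792 ≈ +$617.7 billion.
ΔT of +$296 billion changes first-round spending by −c·ΔT = −$248.64 billion, contributing k·(−c·ΔT) = (−$248.64 billion) / 0.4792 ≈ −$518.9 billion.
Net ΔY = k(ΔG − c·ΔT) = (+$47.36 billion) / 0.4792 ≈ +$99 billion.

+$99 billion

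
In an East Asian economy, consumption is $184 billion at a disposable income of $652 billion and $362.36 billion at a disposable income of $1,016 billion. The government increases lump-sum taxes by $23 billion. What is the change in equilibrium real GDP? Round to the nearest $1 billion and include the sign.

MPC = ΔC/ΔYd = (362.36 − 184)/(1,016 − 652) = 178.36/364 = 0.49.
A lump-sum tax change of +$23 billion shifts disposable income by −$23 billion; first-round consumption changes by −c × ΔT = −0.49 × (+$23 billion) = −$11.27 billion.
Expenditure multiplier = 1/(1 − MPC) = 1/(1 − 0.49) = 1/0.51 ≈ 1.961.
The tax multiplier is −c × k ≈ −0.961, so ΔY = k × (−c·ΔT) = (−$11.27 billion) / 0.51 ≈ −$22 billion.

−$22 billion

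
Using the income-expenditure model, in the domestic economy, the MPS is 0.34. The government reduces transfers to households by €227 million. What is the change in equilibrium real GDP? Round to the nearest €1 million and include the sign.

−€441 million

MPC = 1 − MPS = 1 − 0.34 = 0.66.
The transfer change shifts disposable income by −€227 million, so first-round consumption changes by c·ΔTR = 0.66 × (−€227 million) = −€149.82 million.
Expenditure multiplier = 1/(1 − MPC) = 1/(1 − 0.66) = 1/0.34 ≈ 2.941.
The transfer multiplier is c × k ≈ 1.941, so ΔY = k × (c·ΔTR) = (−€149.82 million) / 0.34 ≈ −€441 million.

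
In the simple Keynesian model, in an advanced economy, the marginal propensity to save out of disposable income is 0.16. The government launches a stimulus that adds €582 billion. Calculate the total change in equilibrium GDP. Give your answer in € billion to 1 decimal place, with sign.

MPC = 1 − MPS = 1 − 0.16 = 0.84.
Expenditure multiplier = 1/(1 − MPC) = 1/(1 − 0.84) = 1/0.16 = 6.25.
ΔY = k × ΔG = (+€582 billion) / 0.16 = +€3,637.5 billion.

+€3,637.5 billion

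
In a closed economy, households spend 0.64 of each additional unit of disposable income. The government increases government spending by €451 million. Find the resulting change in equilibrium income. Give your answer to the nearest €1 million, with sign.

Government-spending multiplier = 1/(1 − MPC) = 1/(1 − 0.64) = 1/0.36 ≈ 2.778.
ΔY = k × ΔG = (+€451 million) / 0.36 ≈ +€1,253 million.

+€1,253 million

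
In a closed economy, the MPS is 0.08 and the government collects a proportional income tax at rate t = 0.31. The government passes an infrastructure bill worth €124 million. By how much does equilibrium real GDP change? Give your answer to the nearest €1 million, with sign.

+€340 million

MPC = 1 − MPS = 1 − 0.08 = 0.92.
Government-spending multiplier = 1/(1 − c(1−t)) = 1/(1 − 0.92×0.69) = 1/0.3652 ≈ 2.738.
ΔY = k × ΔG = (+€124 million) / 0.3652 ≈ +€340 million.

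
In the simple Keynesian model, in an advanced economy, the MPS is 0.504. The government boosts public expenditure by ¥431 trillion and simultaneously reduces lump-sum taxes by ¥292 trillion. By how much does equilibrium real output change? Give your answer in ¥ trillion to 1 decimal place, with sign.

+¥1,142.5 trillion

MPC = 1 − MPS = 1 − 0.504 = 0.496.
Expenditure multiplier = 1/(1 − MPC) = 1/(1 − 0.496) = 1/0.504 ≈ 1.984.
ΔG contributes k·ΔG = (+¥431 trillion) / 0.504 ≈ +¥855.2 trillion.
ΔT of −¥292 trillion changes first-round spending by −c·ΔT = +¥144.832 trillion, contributing k·(−c·ΔT) = (+¥144.832 trillion) / 0.504 ≈ +¥287.4 trillion.
Net ΔY = k(ΔG − c·ΔT) = (+¥575.832 trillion) / 0.504 ≈ +¥1,142.5 trillion.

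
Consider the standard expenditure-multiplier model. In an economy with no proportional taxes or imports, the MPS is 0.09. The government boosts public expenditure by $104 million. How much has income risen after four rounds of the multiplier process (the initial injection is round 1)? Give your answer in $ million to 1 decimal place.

$363.1 million

MPC = 1 − MPS = 1 − 0.09 = 0.91.
Round 1 adds ΔG = $104 million; each later round is MPC = 0.91 times the previous.
After 4 rounds: 104 + 94.64 + 86.1224 + 78.371384 = ΔG·(1 − c^4)/(1 − c) = 104 × (1 − 0.68574961)/0.09 ≈ $363.1 million.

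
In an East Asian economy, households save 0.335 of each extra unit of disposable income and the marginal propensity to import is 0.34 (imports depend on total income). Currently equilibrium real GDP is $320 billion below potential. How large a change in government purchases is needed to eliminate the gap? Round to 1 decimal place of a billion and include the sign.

MPC = 1 − MPS = 1 − 0.335 = 0.665.
Spending multiplier = 1/(1 − c + m) = 1/(1 − 0.665 + 0.34) = 1/0.675 ≈ 1.481.
Need ΔY = +$320 billion, so ΔG = ΔY/k = (+$320 billion) × 0.675 = +$216 billion.
The government should increase government purchases by $216 billion.

+$216.0 billion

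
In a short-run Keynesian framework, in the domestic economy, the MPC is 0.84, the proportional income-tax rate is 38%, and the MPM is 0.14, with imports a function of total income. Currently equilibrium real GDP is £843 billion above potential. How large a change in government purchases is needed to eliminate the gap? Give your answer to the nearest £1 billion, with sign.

−£522 billion

Spending multiplier = 1/(1 − c(1−t) + m) = 1/(1 − 0.84×0.62 + 0.14) = 1/0.6192 ≈ 1.615.
Need ΔY = −£843 billion, so ΔG = ΔY/k = (−£843 billion) × 0.6192 ≈ −£522 billion.
The government should cut government purchases by £522 billion.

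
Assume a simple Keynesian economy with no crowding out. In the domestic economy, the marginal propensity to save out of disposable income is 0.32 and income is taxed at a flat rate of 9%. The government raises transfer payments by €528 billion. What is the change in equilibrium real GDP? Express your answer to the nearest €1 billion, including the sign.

MPC = 1 − MPS = 1 − 0.32 = 0.68.
The transfer change shifts disposable income by +€528 billion, so first-round consumption changes by c·ΔTR = 0.68 × (+€528 billion) = +€359.04 billion.
Expenditure multiplier = 1/(1 − c(1−t)) = 1/(1 − 0.68×0.91) = 1/0.3812 ≈ 2.623.
The transfer multiplier is c × k ≈ 1.784, so ΔY = k × (c·ΔTR) = (+€359.04 billion) / 0.3812 ≈ +€942 billion.

+€942 billion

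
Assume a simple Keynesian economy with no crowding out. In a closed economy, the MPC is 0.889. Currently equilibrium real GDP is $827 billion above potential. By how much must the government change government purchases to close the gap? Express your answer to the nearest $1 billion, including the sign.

−$92 billion

Spending multiplier = 1/(1 − MPC) = 1/(1 − 0.889) = 1/0.111 ≈ 9.009.
Need ΔY = −$827 billion, so ΔG = ΔY/k = (−$827 billion) × 0.111 ≈ −$92 billion.
The government should cut government purchases by $92 billion.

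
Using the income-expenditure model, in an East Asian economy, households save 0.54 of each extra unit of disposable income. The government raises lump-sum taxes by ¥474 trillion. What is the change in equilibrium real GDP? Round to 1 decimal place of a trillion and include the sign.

MPC = 1 − MPS = 1 − 0.54 = 0.46.
A lump-sum tax change of +¥474 trillion shifts disposable income by −¥474 trillion; first-round consumption changes by −c × ΔT = −0.46 × (+¥474 trillion) = −¥218.04 trillion.
Expenditure multiplier = 1/(1 − MPC) = 1/(1 − 0.46) = 1/0.54 ≈ 1.852.
The tax multiplier is −c × k ≈ −0.852, so ΔY = k × (−c·ΔT) = (−¥218.04 trillion) / 0.54 ≈ −¥403.8 trillion.

−¥403.8 trillion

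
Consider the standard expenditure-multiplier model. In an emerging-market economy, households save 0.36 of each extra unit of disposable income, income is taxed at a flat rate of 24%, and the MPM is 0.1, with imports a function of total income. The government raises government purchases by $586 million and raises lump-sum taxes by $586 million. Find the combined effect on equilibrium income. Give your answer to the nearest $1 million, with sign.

+$344 million

MPC = 1 − MPS = 1 − 0.36 = 0.64.
Expenditure multiplier = 1/(1 − c(1−t) + m) = 1/(1 − 0.64×0.76 + 0.1) = 1/0.6136 ≈ 1.63.
ΔG contributes k·ΔG = (+$586 million) / 0.6136 ≈ +$955 million.
ΔT of +$586 million changes first-round spending by −c·ΔT = −$375.04 million, contributing k·(−c·ΔT) = (−$375.04 million) / 0.6136 ≈ −$611.2 million.
Net ΔY = k(ΔG − c·ΔT) = (+$210.96 million) / 0.6136 ≈ +$344 million.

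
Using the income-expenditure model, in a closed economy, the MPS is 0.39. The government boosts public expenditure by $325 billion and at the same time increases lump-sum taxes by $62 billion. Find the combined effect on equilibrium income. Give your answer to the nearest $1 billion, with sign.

+$736 billion

MPC = 1 − MPS = 1 − 0.39 = 0.61.
Expenditure multiplier = 1/(1 − MPC) = 1/(1 − 0.61) = 1/0.39 ≈ 2.564.
ΔG contributes k·ΔG = (+$325 billion) / 0.39 ≈ +$833.3 billion.
ΔT of +$62 billion changes first-round spending by −c·ΔT = −$37.82 billion, contributing k·(−c·ΔT) = (−$37.82 billion) / 0.39 ≈ −$97 billion.
Net ΔY = k(ΔG − c·ΔT) = (+$287.18 billion) / 0.39 ≈ +$736 billion.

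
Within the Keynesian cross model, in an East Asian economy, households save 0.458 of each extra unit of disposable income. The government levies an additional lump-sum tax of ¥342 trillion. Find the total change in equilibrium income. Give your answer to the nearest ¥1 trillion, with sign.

−¥405 trillion

MPC = 1 − MPS = 1 − 0.458 = 0.542.
A lump-sum tax change of +¥342 trillion shifts disposable income by −¥342 trillion; first-round consumption changes by −c × ΔT = −0.542 × (+¥342 trillion) = −¥185.364 trillion.
Expenditure multiplier = 1/(1 − MPC) = 1/(1 − 0.542) = 1/0.458 ≈ 2.183.
The tax multiplier is −c × k ≈ −1.183, so ΔY = k × (−c·ΔT) = (−¥185.364 trillion) / 0.458 ≈ −¥405 trillion.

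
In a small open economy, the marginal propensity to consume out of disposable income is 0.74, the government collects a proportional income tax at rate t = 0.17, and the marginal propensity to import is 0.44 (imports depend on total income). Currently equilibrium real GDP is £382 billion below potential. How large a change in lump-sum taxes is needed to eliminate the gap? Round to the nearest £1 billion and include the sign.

Spending multiplier = 1/(1 − c(1−t) + m) = 1/(1 − 0.74×0.83 + 0.44) = 1/0.8258 ≈ 1.211.
Tax multiplier = −c·k = −0.74/0.8258 ≈ −0.896. Need ΔY = +£382 billion, so ΔT = ΔY/(−c·k) = −(+£382 billion) × 0.8258 / 0.74 ≈ −£426 billion.
The government should cut lump-sum taxes by £426 billion.

−£426 billion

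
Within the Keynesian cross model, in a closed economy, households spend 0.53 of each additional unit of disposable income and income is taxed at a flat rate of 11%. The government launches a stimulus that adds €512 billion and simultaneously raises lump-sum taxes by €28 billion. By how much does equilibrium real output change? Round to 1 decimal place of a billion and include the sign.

+€941.1 billion

Expenditure multiplier = 1/(1 − c(1−t)) = 1/(1 − 0.53×0.89) = 1/0.5283 ≈ 1.893.
ΔG contributes k·ΔG = (+€512 billion) / 0.5283 ≈ +€969.1 billion.
ΔT of +€28 billion changes first-round spending by −c·ΔT = −€14.84 billion, contributing k·(−c·ΔT) = (−€14.84 billion) / 0.5283 ≈ −€28.1 billion.
Net ΔY = k(ΔG − c·ΔT) = (+€497.16 billion) / 0.5283 ≈ +€941.1 billion.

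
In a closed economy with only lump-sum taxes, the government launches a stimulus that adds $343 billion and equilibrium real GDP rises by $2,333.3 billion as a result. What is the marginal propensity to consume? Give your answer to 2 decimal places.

0.85

Implied spending multiplier k = ΔY/ΔG = 2,333.3/343 ≈ 6.8026.
Since k = 1/(1 − MPC), MPC = 1 − 1/k = 1 − ΔG/ΔY = 1 − 343/2,333.3 ≈ 0.85.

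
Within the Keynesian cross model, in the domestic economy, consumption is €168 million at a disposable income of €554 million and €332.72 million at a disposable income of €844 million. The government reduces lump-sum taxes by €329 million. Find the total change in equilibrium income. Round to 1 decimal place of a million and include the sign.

MPC = ΔC/ΔYd = (332.72 − 168)/(844 − 554) = 164.72/290 = 0.568.
A lump-sum tax change of −€329 million shifts disposable income by +€329 million; first-round consumption changes by −c × ΔT = −0.568 × (−€329 million) = +€186.872 million.
Expenditure multiplier = 1/(1 − MPC) = 1/(1 − 0.568) = 1/0.432 ≈ 2.315.
The tax multiplier is −c × k ≈ −1.315, so ΔY = k × (−c·ΔT) = (+€186.872 million) / 0.432 ≈ +€432.6 million.

+€432.6 million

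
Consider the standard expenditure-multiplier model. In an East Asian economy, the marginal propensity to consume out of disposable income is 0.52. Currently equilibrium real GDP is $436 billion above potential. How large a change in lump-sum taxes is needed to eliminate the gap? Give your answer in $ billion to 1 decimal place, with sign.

+$402.5 billion

Spending multiplier = 1/(1 − MPC) = 1/(1 − 0.52) = 1/0.48 ≈ 2.083.
Tax multiplier = −c·k = −0.52/0.48 ≈ −1.083. Need ΔY = −$436 billion, so ΔT = ΔY/(−c·k) = −(−$436 billion) × 0.48 / 0.52 ≈ +$402.5 billion.
The government should raise lump-sum taxes by $402.5 billion.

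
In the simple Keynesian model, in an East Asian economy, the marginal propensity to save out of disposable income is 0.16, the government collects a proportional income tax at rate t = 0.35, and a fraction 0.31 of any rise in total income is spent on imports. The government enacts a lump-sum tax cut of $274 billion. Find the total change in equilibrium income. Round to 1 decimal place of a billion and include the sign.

MPC = 1 − MPS = 1 − 0.16 = 0.84.
A lump-sum tax change of −$274 billion shifts disposable income by +$274 billion; first-round consumption changes by −c × ΔT = −0.84 × (−$274 billion) = +$230.16 billion.
Expenditure multiplier = 1/(1 − c(1−t) + m) = 1/(1 − 0.84×0.65 + 0.31) = 1/0.764 ≈ 1.309.
The tax multiplier is −c × k ≈ −1.099, so ΔY = k × (−c·ΔT) = (+$230.16 billion) / 0.764 ≈ +$301.3 billion.

+$301.3 billion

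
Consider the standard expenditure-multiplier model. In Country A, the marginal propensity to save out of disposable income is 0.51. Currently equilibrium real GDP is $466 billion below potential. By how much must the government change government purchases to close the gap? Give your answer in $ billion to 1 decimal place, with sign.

MPC = 1 − MPS = 1 − 0.51 = 0.49.
Spending multiplier = 1/(1 − MPC) = 1/(1 − 0.49) = 1/0.51 ≈ 1.961.
Need ΔY = +$466 billion, so ΔG = ΔY/k = (+$466 billion) × 0.51 ≈ +$237.7 billion.
The government should increase government purchases by $237.7 billion.

+$237.7 billion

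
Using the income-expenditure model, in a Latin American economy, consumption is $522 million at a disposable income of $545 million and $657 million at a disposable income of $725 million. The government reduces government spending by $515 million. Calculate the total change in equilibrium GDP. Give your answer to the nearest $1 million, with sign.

MPC = ΔC/ΔYd = (657 − 522)/(725 − 545) = 135/180 = 0.75.
Government-spending multiplier = 1/(1 − MPC) = 1/(1 − 0.75) = 1/0.25 = 4.
ΔY = k × ΔG = (−$515 million) / 0.25 = −$2,060 million.

−$2,060 million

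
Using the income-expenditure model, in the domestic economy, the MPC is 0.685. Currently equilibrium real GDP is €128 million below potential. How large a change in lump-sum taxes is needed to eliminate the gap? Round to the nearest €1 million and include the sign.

−€59 million

Spending multiplier = 1/(1 − MPC) = 1/(1 − 0.685) = 1/0.315 ≈ 3.175.
Tax multiplier = −c·k = −0.685/0.315 ≈ −2.175. Need ΔY = +€128 million, so ΔT = ΔY/(−c·k) = −(+€128 million) × 0.315 / 0.685 ≈ −€59 million.
The government should cut lump-sum taxes by €59 million.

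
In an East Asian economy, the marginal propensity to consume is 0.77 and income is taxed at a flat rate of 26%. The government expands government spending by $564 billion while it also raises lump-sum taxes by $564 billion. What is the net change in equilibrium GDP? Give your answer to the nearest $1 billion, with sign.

+$302 billion

Expenditure multiplier = 1/(1 − c(1−t)) = 1/(1 − 0.77×0.74) = 1/0.4302 ≈ 2.325.
ΔG contributes k·ΔG = (+$564 billion) / 0.4302 ≈ +$1,311 billion.
ΔT of +$564 billion changes first-round spending by −c·ΔT = −$434.28 billion, contributing k·(−c·ΔT) = (−$434.28 billion) / 0.4302 ≈ −$1,009.5 billion.
Net ΔY = k(ΔG − c·ΔT) = (+$129.72 billion) / 0.4302 ≈ +$302 billion.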